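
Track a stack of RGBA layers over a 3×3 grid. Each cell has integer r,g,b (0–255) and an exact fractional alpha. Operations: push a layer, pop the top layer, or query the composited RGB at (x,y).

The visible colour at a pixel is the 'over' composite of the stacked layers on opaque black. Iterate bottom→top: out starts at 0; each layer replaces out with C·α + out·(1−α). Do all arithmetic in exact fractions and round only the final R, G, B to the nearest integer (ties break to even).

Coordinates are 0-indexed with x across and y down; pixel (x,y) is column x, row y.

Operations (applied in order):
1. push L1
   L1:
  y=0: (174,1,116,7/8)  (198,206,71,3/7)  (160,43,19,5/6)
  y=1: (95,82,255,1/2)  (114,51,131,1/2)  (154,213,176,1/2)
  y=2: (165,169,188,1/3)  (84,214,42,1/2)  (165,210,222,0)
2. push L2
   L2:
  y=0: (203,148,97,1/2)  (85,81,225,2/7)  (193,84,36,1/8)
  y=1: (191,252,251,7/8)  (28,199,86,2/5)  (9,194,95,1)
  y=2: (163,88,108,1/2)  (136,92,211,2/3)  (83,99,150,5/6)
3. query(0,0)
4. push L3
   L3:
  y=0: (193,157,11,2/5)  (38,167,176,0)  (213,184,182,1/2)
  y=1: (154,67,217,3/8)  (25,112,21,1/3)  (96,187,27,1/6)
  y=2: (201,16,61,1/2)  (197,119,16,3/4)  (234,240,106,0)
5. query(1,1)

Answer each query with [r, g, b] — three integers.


at x=0,y=0 over L1,L2:
after L1 α=7/8: [609/4, 7/8, 203/2]
after L2 α=1/2: [1421/8, 1191/16, 397/4]
→ [178, 74, 99]

query (1,1) [L1,L2,L3] — begin 0,0,0
L1 α=1/2: [57, 51/2, 131/2]
L2 α=2/5: [227/5, 949/10, 737/10]
L3 α=1/3: [193/5, 503/5, 842/15]
→ [39, 101, 56]


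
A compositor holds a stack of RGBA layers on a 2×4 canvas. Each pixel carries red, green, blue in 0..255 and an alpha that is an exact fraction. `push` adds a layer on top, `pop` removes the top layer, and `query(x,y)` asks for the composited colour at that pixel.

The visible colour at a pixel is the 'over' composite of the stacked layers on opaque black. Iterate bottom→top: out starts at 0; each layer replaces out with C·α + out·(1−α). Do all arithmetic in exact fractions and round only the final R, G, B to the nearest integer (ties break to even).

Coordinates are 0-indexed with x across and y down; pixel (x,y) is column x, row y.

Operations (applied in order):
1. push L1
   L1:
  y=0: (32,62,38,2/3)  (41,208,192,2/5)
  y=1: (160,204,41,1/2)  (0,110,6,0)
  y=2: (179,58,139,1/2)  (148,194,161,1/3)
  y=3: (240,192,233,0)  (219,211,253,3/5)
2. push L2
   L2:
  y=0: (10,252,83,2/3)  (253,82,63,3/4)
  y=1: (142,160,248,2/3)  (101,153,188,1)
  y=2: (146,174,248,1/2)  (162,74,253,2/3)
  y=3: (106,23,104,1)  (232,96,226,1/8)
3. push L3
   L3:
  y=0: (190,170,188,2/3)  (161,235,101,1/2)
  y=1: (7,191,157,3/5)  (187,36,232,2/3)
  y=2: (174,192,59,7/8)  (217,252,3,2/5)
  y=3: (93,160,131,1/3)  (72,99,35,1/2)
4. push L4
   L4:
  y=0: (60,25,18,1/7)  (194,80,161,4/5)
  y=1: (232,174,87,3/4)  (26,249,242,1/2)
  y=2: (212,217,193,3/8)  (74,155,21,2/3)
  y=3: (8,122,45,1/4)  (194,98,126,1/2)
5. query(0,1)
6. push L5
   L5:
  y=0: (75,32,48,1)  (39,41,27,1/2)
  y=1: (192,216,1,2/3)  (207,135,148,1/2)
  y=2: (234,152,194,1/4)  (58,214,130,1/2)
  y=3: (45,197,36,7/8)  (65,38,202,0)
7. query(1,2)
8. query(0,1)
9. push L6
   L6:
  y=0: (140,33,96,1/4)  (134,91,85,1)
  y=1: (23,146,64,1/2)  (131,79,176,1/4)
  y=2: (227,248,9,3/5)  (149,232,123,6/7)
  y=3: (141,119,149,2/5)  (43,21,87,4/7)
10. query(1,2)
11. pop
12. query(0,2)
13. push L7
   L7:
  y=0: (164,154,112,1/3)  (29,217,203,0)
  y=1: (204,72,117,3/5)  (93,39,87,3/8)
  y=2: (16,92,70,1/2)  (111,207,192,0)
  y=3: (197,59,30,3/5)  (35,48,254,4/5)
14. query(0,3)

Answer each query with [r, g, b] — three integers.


query (0,1) [L1,L2,L3,L4] — begin 0,0,0
L1 α=1/2: [80, 102, 41/2]
L2 α=2/3: [364/3, 422/3, 1033/6]
L3 α=3/5: [791/15, 2563/15, 2446/15]
L4 α=3/4: [11231/60, 10393/60, 6361/60]
→ [187, 173, 106]

(1,2) stack=L1,L2,L3,L4,L5; from [0,0,0]:
L1 α=1/3: [148/3, 194/3, 161/3]
L2 α=2/3: [1120/9, 638/9, 1679/9]
L3 α=2/5: [2422/15, 430/3, 1697/15]
L4 α=2/3: [4642/45, 1360/9, 2327/45]
L5 α=1/2: [3626/45, 1643/9, 8177/90]
→ [81, 183, 91]

at x=0,y=1 over L1,L2,L3,L4,L5:
after L1 α=1/2: [80, 102, 41/2]
after L2 α=2/3: [364/3, 422/3, 1033/6]
after L3 α=3/5: [791/15, 2563/15, 2446/15]
after L4 α=3/4: [11231/60, 10393/60, 6361/60]
after L5 α=2/3: [34271/180, 36313/180, 6481/180]
→ [190, 202, 36]

at x=1,y=2 over L1,L2,L3,L4,L5,L6:
after L1 α=1/3: [148/3, 194/3, 161/3]
after L2 α=2/3: [1120/9, 638/9, 1679/9]
after L3 α=2/5: [2422/15, 430/3, 1697/15]
after L4 α=2/3: [4642/45, 1360/9, 2327/45]
after L5 α=1/2: [3626/45, 1643/9, 8177/90]
after L6 α=6/7: [43856/315, 14171/63, 74597/630]
→ [139, 225, 118]

at x=0,y=2 over L1,L2,L3,L4,L5:
+L1 (α=1/2) → [179/2, 29, 139/2]
+L2 (α=1/2) → [471/4, 203/2, 635/4]
+L3 (α=7/8) → [5343/32, 2891/16, 2287/32]
+L4 (α=3/8) → [47067/256, 24871/128, 29963/256]
+L5 (α=1/4) → [201105/1024, 94069/512, 139553/1024]
rounded: [196, 184, 136]

at x=0,y=3 over L1,L2,L3,L4,L5,L7:
+L1 (α=0) → [0, 0, 0]
+L2 (α=1) → [106, 23, 104]
+L3 (α=1/3) → [305/3, 206/3, 113]
+L4 (α=1/4) → [313/4, 82, 96]
+L5 (α=7/8) → [1573/32, 1461/8, 87/2]
+L7 (α=3/5) → [11029/80, 2169/20, 177/5]
= [138, 108, 35]


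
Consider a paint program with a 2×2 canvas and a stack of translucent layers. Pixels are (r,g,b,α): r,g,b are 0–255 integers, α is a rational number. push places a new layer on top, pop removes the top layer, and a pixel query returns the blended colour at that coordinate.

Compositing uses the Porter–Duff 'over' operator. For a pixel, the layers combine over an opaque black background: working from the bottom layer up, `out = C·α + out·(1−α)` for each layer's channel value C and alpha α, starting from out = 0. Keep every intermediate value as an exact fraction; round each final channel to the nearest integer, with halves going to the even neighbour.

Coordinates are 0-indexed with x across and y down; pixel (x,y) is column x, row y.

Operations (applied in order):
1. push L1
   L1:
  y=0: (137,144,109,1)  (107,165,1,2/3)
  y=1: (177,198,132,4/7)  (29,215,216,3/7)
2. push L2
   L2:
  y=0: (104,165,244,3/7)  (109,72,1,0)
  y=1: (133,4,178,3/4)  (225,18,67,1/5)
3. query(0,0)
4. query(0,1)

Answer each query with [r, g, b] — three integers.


at x=0,y=0 over L1,L2:
after L1 α=1: [137, 144, 109]
after L2 α=3/7: [860/7, 153, 1168/7]
→ [123, 153, 167]

query (0,1) [L1,L2] — begin 0,0,0
+L1 (α=4/7) → [708/7, 792/7, 528/7]
+L2 (α=3/4) → [3501/28, 219/7, 2133/14]
= [125, 31, 152]


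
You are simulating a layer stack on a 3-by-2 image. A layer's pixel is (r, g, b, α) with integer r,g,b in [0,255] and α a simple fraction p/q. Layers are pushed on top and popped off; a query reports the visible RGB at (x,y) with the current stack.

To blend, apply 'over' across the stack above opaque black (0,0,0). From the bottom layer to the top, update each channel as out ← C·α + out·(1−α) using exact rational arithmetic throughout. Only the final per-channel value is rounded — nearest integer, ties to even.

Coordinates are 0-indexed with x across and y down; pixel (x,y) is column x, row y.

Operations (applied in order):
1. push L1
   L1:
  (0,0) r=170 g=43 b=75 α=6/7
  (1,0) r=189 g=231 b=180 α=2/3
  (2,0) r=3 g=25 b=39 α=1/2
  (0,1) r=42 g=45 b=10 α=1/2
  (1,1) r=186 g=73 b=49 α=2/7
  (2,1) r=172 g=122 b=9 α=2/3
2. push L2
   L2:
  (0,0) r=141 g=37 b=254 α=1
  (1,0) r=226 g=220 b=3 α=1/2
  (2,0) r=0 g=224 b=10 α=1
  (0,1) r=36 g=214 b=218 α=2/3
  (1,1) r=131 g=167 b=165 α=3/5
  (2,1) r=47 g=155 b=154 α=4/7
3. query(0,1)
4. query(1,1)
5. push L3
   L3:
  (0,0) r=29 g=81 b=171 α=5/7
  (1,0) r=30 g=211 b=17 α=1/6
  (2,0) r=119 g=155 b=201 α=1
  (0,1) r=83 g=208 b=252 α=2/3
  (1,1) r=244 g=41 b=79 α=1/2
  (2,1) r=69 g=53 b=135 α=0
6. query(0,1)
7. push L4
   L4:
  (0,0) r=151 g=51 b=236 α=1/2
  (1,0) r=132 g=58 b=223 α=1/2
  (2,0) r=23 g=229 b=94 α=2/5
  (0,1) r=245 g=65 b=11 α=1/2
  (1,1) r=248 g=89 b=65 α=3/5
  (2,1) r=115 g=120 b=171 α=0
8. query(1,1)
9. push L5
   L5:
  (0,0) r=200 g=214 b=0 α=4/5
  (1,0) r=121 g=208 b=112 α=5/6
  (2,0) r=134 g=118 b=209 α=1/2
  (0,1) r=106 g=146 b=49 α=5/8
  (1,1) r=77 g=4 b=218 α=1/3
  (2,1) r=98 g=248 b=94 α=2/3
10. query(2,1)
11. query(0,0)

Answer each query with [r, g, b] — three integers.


query (0,1) [L1,L2] — begin 0,0,0
+L1 (α=1/2) → [21, 45/2, 5]
+L2 (α=2/3) → [31, 901/6, 147]
rounded: [31, 150, 147]

(1,1) stack=L1,L2; from [0,0,0]:
L1 α=2/7: [372/7, 146/7, 14]
L2 α=3/5: [699/7, 3799/35, 523/5]
rounded: [100, 109, 105]

at x=0,y=1 over L1,L2,L3:
after L1 α=1/2: [21, 45/2, 5]
after L2 α=2/3: [31, 901/6, 147]
after L3 α=2/3: [197/3, 3397/18, 217]
rounded: [66, 189, 217]

(1,1) stack=L1,L2,L3,L4; from [0,0,0]:
L1 α=2/7: [372/7, 146/7, 14]
L2 α=3/5: [699/7, 3799/35, 523/5]
L3 α=1/2: [2407/14, 2617/35, 459/5]
L4 α=3/5: [1523/7, 14579/175, 1893/25]
→ [218, 83, 76]

query (2,1) [L1,L2,L3,L4,L5] — begin 0,0,0
L1 α=2/3: [344/3, 244/3, 6]
L2 α=4/7: [76, 864/7, 634/7]
L3 α=0: [76, 864/7, 634/7]
L4 α=0: [76, 864/7, 634/7]
L5 α=2/3: [272/3, 4336/21, 650/7]
= [91, 206, 93]

at x=0,y=0 over L1,L2,L3,L4,L5:
after L1 α=6/7: [1020/7, 258/7, 450/7]
after L2 α=1: [141, 37, 254]
after L3 α=5/7: [61, 479/7, 1363/7]
after L4 α=1/2: [106, 418/7, 3015/14]
after L5 α=4/5: [906/5, 1282/7, 603/14]
rounded: [181, 183, 43]


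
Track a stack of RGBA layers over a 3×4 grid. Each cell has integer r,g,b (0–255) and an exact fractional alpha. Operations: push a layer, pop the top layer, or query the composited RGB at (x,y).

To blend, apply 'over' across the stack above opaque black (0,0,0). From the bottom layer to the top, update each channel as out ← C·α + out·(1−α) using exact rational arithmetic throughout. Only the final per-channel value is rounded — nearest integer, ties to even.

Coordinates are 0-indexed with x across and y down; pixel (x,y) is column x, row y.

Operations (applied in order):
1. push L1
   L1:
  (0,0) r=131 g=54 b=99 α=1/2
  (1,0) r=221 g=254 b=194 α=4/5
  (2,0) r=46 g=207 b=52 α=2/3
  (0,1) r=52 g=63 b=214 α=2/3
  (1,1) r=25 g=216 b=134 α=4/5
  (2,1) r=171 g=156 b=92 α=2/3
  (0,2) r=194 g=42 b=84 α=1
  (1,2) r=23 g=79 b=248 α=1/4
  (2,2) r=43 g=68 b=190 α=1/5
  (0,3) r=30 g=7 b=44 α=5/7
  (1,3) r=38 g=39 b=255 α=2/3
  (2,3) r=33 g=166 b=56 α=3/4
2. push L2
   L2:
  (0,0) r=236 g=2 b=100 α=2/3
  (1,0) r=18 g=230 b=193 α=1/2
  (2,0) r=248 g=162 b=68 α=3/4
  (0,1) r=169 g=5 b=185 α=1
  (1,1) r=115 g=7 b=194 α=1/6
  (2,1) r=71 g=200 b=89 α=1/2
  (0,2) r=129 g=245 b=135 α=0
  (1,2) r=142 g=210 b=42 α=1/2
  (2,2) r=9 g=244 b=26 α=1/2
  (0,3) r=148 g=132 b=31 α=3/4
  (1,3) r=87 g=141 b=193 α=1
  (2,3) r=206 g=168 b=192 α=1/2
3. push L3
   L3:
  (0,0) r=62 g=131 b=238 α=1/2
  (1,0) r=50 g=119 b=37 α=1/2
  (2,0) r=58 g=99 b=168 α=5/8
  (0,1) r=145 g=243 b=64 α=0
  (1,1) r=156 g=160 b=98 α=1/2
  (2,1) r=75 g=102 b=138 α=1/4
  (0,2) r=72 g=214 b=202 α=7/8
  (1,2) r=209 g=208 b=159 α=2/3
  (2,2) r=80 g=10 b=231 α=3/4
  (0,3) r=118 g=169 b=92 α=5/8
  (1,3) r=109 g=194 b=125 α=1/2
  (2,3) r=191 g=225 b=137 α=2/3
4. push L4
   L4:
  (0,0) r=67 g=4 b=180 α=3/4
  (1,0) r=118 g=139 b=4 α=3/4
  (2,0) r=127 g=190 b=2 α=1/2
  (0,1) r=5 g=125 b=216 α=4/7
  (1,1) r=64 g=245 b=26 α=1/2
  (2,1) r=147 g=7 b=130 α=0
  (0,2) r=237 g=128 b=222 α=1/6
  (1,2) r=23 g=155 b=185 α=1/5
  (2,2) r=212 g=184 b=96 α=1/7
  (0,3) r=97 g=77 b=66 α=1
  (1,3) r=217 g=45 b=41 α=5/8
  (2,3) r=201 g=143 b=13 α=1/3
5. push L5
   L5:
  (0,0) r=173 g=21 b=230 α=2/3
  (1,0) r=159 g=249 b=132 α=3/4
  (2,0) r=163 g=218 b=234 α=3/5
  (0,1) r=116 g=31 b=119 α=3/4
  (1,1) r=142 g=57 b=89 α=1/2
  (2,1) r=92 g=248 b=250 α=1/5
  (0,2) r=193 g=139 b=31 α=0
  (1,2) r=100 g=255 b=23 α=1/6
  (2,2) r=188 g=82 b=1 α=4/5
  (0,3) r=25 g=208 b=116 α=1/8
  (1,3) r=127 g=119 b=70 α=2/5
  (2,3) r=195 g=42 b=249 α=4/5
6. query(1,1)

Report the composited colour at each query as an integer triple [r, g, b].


at x=1,y=1 over L1,L2,L3,L4,L5:
after L1 α=4/5: [20, 864/5, 536/5]
after L2 α=1/6: [215/6, 871/6, 365/3]
after L3 α=1/2: [1151/12, 1831/12, 659/6]
after L4 α=1/2: [1919/24, 4771/24, 815/12]
after L5 α=1/2: [5327/48, 6139/48, 1883/24]
= [111, 128, 78]


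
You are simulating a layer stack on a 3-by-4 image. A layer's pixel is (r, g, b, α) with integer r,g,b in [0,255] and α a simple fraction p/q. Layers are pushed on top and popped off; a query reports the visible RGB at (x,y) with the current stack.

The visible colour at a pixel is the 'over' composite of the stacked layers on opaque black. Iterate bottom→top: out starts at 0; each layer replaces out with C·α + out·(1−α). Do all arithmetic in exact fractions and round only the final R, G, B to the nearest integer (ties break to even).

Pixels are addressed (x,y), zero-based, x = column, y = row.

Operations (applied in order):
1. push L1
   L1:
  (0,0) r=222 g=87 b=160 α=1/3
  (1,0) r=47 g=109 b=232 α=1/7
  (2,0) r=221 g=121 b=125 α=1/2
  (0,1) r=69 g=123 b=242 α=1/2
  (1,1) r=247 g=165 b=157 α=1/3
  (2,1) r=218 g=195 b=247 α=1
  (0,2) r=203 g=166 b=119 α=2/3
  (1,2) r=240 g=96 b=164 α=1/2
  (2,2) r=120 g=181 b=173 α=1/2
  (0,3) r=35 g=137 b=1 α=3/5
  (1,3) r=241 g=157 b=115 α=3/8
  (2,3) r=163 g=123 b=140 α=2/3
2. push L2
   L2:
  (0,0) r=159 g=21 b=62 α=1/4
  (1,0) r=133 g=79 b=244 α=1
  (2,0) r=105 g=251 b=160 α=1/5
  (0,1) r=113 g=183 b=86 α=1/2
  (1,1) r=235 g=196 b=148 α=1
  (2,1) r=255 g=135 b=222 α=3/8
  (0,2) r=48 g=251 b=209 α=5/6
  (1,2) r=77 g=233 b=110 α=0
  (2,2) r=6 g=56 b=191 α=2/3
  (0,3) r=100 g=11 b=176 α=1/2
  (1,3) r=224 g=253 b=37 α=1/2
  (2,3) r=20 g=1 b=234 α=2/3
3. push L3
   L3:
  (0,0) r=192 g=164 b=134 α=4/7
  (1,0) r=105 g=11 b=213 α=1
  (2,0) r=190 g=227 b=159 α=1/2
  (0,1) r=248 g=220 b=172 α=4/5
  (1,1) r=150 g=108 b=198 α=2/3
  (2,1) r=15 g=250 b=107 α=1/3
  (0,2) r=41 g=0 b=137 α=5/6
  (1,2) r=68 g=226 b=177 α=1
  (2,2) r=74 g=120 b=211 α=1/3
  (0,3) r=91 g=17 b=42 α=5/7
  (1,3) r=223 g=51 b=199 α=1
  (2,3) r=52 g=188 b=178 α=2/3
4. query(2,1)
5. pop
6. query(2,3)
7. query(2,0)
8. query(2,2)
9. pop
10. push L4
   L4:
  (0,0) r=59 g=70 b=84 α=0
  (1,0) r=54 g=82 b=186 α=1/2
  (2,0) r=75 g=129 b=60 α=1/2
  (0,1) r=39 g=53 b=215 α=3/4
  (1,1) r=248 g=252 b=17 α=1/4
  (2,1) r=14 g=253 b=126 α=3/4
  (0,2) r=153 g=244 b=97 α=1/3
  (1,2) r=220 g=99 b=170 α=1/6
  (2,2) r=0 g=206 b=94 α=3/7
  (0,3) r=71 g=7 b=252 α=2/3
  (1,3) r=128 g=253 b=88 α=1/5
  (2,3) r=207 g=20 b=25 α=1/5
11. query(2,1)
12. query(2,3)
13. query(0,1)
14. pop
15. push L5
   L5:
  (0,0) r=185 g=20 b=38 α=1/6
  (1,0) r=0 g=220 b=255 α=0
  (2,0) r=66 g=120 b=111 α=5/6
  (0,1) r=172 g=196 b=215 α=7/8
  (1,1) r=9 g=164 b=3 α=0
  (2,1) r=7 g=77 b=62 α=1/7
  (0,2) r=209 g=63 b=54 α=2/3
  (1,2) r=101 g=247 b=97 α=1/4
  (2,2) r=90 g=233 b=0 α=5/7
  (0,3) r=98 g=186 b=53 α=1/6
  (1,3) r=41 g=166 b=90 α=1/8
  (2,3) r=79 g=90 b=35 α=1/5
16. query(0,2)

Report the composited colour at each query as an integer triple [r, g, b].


(2,1) stack=L1,L2,L3; from [0,0,0]:
L1 α=1: [218, 195, 247]
L2 α=3/8: [1855/8, 345/2, 1901/8]
L3 α=1/3: [1915/12, 595/3, 2329/12]
→ [160, 198, 194]

at x=2,y=3 over L1,L2:
L1 α=2/3: [326/3, 82, 280/3]
L2 α=2/3: [446/9, 28, 1684/9]
rounded: [50, 28, 187]

query (2,0) [L1,L2] — begin 0,0,0
+L1 (α=1/2) → [221/2, 121/2, 125/2]
+L2 (α=1/5) → [547/5, 493/5, 82]
= [109, 99, 82]

(2,2) stack=L1,L2; from [0,0,0]:
L1 α=1/2: [60, 181/2, 173/2]
L2 α=2/3: [24, 135/2, 937/6]
→ [24, 68, 156]

(2,1) stack=L1,L4; from [0,0,0]:
after L1 α=1: [218, 195, 247]
after L4 α=3/4: [65, 477/2, 625/4]
rounded: [65, 238, 156]

query (2,3) [L1,L4] — begin 0,0,0
after L1 α=2/3: [326/3, 82, 280/3]
after L4 α=1/5: [385/3, 348/5, 239/3]
rounded: [128, 70, 80]

query (0,1) [L1,L4] — begin 0,0,0
L1 α=1/2: [69/2, 123/2, 121]
L4 α=3/4: [303/8, 441/8, 383/2]
= [38, 55, 192]

at x=0,y=2 over L1,L5:
L1 α=2/3: [406/3, 332/3, 238/3]
L5 α=2/3: [1660/9, 710/9, 562/9]
= [184, 79, 62]


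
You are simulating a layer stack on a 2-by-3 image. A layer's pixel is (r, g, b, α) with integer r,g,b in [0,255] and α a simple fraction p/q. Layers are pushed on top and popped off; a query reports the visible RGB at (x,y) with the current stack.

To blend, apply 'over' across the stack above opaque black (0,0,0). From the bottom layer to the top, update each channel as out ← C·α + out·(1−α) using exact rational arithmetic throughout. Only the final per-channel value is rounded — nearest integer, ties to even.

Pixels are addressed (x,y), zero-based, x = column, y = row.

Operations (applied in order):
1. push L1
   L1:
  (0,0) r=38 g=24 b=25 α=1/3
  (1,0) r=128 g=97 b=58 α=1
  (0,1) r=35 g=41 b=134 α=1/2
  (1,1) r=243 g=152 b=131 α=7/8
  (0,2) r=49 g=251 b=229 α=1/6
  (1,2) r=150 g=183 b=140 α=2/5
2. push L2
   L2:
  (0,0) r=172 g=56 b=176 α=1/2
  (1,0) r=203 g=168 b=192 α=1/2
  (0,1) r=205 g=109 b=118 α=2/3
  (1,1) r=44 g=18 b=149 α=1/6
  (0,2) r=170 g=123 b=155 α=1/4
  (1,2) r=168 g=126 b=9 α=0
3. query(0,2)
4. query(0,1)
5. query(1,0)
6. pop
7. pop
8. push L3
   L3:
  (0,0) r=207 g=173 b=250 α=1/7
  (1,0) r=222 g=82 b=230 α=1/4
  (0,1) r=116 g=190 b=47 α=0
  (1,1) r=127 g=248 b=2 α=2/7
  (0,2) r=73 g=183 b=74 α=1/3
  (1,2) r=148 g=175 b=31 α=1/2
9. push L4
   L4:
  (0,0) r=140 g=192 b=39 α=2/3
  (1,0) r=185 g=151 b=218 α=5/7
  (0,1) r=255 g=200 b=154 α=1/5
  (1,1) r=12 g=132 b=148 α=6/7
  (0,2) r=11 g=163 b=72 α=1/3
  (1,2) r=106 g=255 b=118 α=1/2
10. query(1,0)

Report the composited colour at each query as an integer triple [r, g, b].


at x=0,y=2 over L1,L2:
after L1 α=1/6: [49/6, 251/6, 229/6]
after L2 α=1/4: [389/8, 497/8, 539/8]
= [49, 62, 67]

at x=0,y=1 over L1,L2:
+L1 (α=1/2) → [35/2, 41/2, 67]
+L2 (α=2/3) → [285/2, 159/2, 101]
= [142, 80, 101]

(1,0) stack=L1,L2; from [0,0,0]:
L1 α=1: [128, 97, 58]
L2 α=1/2: [331/2, 265/2, 125]
rounded: [166, 132, 125]

query (1,0) [L3,L4] — begin 0,0,0
+L3 (α=1/4) → [111/2, 41/2, 115/2]
+L4 (α=5/7) → [148, 796/7, 1205/7]
rounded: [148, 114, 172]


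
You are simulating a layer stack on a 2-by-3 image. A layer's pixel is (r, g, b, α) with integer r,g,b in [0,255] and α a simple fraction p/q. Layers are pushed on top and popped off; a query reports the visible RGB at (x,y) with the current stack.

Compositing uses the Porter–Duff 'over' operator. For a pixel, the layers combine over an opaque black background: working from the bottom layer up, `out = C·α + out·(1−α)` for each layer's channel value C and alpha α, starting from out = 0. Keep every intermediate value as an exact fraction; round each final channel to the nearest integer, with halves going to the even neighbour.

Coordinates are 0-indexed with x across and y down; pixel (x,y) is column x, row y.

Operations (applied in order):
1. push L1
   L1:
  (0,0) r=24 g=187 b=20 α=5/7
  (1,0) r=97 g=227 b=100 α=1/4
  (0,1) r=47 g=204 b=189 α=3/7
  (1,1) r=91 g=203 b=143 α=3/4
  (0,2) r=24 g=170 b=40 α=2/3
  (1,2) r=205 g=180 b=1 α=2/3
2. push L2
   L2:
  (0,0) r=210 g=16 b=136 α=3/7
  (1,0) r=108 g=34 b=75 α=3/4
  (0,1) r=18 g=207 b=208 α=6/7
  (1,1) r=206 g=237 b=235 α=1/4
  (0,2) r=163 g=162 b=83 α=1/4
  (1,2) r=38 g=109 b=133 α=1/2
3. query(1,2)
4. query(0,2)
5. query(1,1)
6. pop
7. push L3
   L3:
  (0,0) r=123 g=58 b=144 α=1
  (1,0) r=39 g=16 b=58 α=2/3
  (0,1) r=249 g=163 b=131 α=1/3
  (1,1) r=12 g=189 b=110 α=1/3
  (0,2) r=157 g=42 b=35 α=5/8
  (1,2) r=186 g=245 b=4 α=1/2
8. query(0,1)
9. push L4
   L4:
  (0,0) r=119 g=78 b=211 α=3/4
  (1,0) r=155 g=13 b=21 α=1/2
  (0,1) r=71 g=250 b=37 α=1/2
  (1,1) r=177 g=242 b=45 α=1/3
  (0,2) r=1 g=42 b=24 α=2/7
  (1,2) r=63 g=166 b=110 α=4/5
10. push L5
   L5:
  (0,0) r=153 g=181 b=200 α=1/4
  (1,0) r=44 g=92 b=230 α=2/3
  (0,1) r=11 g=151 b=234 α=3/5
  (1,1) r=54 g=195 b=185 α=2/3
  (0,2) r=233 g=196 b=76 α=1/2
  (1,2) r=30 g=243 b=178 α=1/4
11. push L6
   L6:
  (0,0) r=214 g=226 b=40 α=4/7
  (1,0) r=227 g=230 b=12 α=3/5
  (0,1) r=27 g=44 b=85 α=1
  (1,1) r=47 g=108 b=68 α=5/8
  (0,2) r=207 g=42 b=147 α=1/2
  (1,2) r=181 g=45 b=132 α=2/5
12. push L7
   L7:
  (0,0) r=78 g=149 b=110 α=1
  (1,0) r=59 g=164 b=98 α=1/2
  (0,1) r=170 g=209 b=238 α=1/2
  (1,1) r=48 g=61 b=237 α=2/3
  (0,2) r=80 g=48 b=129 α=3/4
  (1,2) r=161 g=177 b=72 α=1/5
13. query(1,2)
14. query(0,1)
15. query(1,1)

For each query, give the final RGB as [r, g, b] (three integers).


query (1,2) [L1,L2] — begin 0,0,0
after L1 α=2/3: [410/3, 120, 2/3]
after L2 α=1/2: [262/3, 229/2, 401/6]
rounded: [87, 114, 67]

(0,2) stack=L1,L2; from [0,0,0]:
+L1 (α=2/3) → [16, 340/3, 80/3]
+L2 (α=1/4) → [211/4, 251/2, 163/4]
= [53, 126, 41]

query (1,1) [L1,L2] — begin 0,0,0
+L1 (α=3/4) → [273/4, 609/4, 429/4]
+L2 (α=1/4) → [1643/16, 2775/16, 2227/16]
rounded: [103, 173, 139]

(0,1) stack=L1,L3; from [0,0,0]:
L1 α=3/7: [141/7, 612/7, 81]
L3 α=1/3: [675/7, 2365/21, 293/3]
= [96, 113, 98]

query (1,2) [L1,L3,L4,L5,L6,L7] — begin 0,0,0
+L1 (α=2/3) → [410/3, 120, 2/3]
+L3 (α=1/2) → [484/3, 365/2, 7/3]
+L4 (α=4/5) → [248/3, 1693/10, 1327/15]
+L5 (α=1/4) → [139/2, 7509/40, 2217/20]
+L6 (α=2/5) → [1141/10, 26127/200, 11931/100]
+L7 (α=1/5) → [3087/25, 34977/250, 13731/125]
= [123, 140, 110]

query (0,1) [L1,L3,L4,L5,L6,L7] — begin 0,0,0
+L1 (α=3/7) → [141/7, 612/7, 81]
+L3 (α=1/3) → [675/7, 2365/21, 293/3]
+L4 (α=1/2) → [586/7, 7615/42, 202/3]
+L5 (α=3/5) → [1403/35, 17128/105, 502/3]
+L6 (α=1) → [27, 44, 85]
+L7 (α=1/2) → [197/2, 253/2, 323/2]
→ [98, 126, 162]

at x=1,y=1 over L1,L3,L4,L5,L6,L7:
L1 α=3/4: [273/4, 609/4, 429/4]
L3 α=1/3: [99/2, 329/2, 649/6]
L4 α=1/3: [92, 571/3, 784/9]
L5 α=2/3: [200/3, 1741/9, 4114/27]
L6 α=5/8: [435/8, 3361/24, 3587/36]
L7 α=2/3: [401/8, 6289/72, 20651/108]
→ [50, 87, 191]


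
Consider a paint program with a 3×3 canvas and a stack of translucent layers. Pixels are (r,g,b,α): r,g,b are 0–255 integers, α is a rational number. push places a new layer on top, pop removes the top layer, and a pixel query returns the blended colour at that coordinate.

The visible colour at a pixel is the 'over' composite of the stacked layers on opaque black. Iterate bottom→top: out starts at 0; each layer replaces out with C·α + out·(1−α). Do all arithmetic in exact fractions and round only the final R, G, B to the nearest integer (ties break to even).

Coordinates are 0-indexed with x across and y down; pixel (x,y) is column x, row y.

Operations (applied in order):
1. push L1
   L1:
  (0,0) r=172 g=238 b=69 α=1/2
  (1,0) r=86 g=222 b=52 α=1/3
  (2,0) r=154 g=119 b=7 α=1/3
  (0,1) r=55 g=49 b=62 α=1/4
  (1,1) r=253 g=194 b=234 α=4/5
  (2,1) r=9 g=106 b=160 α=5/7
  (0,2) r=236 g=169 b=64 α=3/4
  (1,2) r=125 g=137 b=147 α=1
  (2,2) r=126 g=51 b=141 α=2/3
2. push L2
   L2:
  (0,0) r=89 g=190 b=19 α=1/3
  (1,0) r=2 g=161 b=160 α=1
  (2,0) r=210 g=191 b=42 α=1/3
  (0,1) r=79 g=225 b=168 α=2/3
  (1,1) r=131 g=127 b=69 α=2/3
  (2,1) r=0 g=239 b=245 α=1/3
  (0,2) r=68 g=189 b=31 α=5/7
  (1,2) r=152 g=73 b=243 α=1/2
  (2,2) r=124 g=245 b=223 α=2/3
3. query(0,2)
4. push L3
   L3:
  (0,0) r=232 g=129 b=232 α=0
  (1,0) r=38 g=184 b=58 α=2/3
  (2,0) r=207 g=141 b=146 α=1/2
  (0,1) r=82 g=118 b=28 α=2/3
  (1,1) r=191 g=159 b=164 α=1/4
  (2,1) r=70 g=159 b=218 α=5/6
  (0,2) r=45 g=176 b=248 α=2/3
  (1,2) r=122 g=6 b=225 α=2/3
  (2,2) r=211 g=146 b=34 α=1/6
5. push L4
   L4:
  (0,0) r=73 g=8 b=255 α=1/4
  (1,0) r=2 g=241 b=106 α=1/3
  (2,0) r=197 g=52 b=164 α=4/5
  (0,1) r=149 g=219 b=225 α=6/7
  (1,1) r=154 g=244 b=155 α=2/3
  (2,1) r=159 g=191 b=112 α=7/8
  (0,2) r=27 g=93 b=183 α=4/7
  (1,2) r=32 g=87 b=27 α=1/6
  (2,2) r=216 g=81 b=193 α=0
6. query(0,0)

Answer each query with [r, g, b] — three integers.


at x=0,y=2 over L1,L2:
+L1 (α=3/4) → [177, 507/4, 48]
+L2 (α=5/7) → [694/7, 2397/14, 251/7]
= [99, 171, 36]

at x=0,y=0 over L1,L2,L3,L4:
after L1 α=1/2: [86, 119, 69/2]
after L2 α=1/3: [87, 428/3, 88/3]
after L3 α=0: [87, 428/3, 88/3]
after L4 α=1/4: [167/2, 109, 343/4]
= [84, 109, 86]


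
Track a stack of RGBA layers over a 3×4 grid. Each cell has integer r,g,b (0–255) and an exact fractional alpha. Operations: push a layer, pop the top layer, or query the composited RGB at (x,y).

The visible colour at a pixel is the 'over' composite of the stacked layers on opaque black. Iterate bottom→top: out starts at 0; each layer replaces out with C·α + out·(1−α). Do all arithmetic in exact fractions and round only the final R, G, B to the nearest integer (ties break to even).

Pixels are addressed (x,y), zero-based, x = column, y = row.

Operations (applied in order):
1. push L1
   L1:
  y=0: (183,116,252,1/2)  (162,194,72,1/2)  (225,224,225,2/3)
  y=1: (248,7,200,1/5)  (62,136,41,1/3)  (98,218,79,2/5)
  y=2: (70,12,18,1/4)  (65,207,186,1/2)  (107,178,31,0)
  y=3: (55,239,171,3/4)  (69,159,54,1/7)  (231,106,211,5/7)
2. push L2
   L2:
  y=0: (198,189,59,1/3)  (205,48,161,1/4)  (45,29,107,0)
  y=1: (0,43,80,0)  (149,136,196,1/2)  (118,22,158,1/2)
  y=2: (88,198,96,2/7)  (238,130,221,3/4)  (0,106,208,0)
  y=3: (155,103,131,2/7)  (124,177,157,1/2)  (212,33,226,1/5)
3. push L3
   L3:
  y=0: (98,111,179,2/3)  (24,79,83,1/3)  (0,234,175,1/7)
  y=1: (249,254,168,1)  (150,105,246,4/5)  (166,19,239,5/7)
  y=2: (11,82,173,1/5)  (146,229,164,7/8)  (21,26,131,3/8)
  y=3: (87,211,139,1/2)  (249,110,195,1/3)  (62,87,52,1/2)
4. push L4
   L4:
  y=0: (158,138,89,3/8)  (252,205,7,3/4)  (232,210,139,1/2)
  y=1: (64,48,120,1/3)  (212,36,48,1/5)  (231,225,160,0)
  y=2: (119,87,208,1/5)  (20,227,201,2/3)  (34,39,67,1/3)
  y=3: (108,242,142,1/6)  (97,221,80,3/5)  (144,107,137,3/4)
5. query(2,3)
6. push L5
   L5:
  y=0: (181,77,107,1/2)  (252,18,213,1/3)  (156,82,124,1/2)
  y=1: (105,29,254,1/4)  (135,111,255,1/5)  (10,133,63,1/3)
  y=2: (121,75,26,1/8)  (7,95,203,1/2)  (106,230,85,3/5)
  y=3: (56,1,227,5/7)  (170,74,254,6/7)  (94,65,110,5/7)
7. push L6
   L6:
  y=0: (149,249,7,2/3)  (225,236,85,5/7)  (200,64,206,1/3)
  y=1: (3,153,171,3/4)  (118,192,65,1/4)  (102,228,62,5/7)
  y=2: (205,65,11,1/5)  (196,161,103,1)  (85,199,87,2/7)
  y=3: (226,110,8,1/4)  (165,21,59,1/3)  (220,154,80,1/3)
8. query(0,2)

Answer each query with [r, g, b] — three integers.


query (2,3) [L1,L2,L3,L4] — begin 0,0,0
+L1 (α=5/7) → [165, 530/7, 1055/7]
+L2 (α=1/5) → [872/5, 2351/35, 5802/35]
+L3 (α=1/2) → [591/5, 2698/35, 3811/35]
+L4 (α=3/4) → [2751/20, 13933/140, 4549/35]
→ [138, 100, 130]

(0,2) stack=L1,L2,L3,L4,L5,L6; from [0,0,0]:
L1 α=1/4: [35/2, 3, 9/2]
L2 α=2/7: [527/14, 411/7, 429/14]
L3 α=1/5: [1131/35, 2218/35, 2069/35]
L4 α=1/5: [8689/175, 11917/175, 15556/175]
L5 α=1/8: [5857/100, 1724/25, 8103/100]
L6 α=1/5: [10982/125, 8521/125, 8378/125]
rounded: [88, 68, 67]


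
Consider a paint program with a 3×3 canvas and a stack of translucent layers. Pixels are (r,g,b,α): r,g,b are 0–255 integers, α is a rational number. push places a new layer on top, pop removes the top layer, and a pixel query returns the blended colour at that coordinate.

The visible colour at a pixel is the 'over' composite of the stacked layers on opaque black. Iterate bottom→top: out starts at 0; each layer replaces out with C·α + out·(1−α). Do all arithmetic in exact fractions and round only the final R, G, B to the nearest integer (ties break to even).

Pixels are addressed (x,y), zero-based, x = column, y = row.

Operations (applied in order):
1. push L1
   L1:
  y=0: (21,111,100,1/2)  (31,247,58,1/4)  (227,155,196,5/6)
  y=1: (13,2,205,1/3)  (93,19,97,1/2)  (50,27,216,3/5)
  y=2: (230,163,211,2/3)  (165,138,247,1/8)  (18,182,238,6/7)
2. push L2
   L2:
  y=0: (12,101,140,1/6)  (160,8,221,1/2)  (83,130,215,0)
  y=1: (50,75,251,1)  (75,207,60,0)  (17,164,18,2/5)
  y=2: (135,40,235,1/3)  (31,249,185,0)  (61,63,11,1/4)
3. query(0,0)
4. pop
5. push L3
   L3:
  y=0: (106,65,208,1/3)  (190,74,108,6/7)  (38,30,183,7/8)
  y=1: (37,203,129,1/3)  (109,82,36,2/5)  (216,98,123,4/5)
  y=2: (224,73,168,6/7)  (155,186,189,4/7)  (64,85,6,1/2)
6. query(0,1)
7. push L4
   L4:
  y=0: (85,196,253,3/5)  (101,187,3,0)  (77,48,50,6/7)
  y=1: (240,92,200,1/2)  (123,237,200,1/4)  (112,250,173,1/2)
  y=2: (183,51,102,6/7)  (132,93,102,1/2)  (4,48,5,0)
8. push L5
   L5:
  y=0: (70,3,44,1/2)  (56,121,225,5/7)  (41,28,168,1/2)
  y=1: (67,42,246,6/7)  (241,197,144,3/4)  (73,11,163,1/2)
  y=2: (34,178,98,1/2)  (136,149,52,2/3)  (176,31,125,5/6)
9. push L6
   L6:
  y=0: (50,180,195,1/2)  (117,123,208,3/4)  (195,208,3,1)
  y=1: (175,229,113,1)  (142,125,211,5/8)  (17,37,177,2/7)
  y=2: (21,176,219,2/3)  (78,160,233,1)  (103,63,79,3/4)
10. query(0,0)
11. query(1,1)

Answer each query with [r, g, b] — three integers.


query (0,0) [L1,L2] — begin 0,0,0
L1 α=1/2: [21/2, 111/2, 50]
L2 α=1/6: [43/4, 757/12, 65]
rounded: [11, 63, 65]

at x=0,y=1 over L1,L3:
after L1 α=1/3: [13/3, 2/3, 205/3]
after L3 α=1/3: [137/9, 613/9, 797/9]
→ [15, 68, 89]

(0,0) stack=L1,L3,L4,L5,L6; from [0,0,0]:
+L1 (α=1/2) → [21/2, 111/2, 50]
+L3 (α=1/3) → [127/3, 176/3, 308/3]
+L4 (α=3/5) → [1019/15, 2116/15, 2893/15]
+L5 (α=1/2) → [2069/30, 2161/30, 3553/30]
+L6 (α=1/2) → [3569/60, 7561/60, 9403/60]
rounded: [59, 126, 157]

(1,1) stack=L1,L3,L4,L5,L6; from [0,0,0]:
L1 α=1/2: [93/2, 19/2, 97/2]
L3 α=2/5: [143/2, 77/2, 87/2]
L4 α=1/4: [675/8, 705/8, 661/8]
L5 α=3/4: [6459/32, 5433/32, 4117/32]
L6 α=5/8: [42097/256, 36299/256, 46111/256]
= [164, 142, 180]


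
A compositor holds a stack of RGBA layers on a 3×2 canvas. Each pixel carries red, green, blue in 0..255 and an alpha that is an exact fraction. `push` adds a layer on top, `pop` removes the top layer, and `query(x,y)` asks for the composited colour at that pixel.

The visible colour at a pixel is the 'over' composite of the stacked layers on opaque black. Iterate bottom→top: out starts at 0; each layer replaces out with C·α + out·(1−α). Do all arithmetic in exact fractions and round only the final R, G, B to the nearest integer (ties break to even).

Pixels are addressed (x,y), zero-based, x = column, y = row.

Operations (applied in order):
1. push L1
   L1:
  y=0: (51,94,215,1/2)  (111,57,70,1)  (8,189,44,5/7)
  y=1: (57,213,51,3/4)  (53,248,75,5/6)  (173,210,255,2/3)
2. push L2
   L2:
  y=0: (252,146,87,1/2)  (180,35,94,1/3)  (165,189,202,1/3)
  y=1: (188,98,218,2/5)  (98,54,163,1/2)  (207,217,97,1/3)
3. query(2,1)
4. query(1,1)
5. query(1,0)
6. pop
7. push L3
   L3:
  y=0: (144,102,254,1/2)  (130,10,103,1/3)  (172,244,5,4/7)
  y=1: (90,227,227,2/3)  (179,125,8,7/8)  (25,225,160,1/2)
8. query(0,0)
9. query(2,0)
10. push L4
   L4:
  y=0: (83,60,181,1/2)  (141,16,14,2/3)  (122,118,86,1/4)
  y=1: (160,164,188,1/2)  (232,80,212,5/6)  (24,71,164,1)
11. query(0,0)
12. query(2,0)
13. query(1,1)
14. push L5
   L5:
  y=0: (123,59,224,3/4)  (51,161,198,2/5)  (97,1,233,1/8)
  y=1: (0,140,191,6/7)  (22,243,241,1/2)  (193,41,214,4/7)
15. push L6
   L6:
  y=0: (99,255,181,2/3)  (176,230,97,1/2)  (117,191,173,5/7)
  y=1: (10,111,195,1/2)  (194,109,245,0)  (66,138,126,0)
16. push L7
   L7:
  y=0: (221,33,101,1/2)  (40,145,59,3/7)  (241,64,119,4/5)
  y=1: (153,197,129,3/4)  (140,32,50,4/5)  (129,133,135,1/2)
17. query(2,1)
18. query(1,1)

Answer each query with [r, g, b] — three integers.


query (2,1) [L1,L2] — begin 0,0,0
L1 α=2/3: [346/3, 140, 170]
L2 α=1/3: [1313/9, 497/3, 437/3]
= [146, 166, 146]

query (1,1) [L1,L2] — begin 0,0,0
L1 α=5/6: [265/6, 620/3, 125/2]
L2 α=1/2: [853/12, 391/3, 451/4]
rounded: [71, 130, 113]

query (1,0) [L1,L2] — begin 0,0,0
L1 α=1: [111, 57, 70]
L2 α=1/3: [134, 149/3, 78]
= [134, 50, 78]

at x=0,y=0 over L1,L3:
after L1 α=1/2: [51/2, 47, 215/2]
after L3 α=1/2: [339/4, 149/2, 723/4]
rounded: [85, 74, 181]

at x=2,y=0 over L1,L3:
L1 α=5/7: [40/7, 135, 220/7]
L3 α=4/7: [4936/49, 1381/7, 800/49]
rounded: [101, 197, 16]

at x=0,y=0 over L1,L3,L4:
L1 α=1/2: [51/2, 47, 215/2]
L3 α=1/2: [339/4, 149/2, 723/4]
L4 α=1/2: [671/8, 269/4, 1447/8]
= [84, 67, 181]

query (2,0) [L1,L3,L4] — begin 0,0,0
L1 α=5/7: [40/7, 135, 220/7]
L3 α=4/7: [4936/49, 1381/7, 800/49]
L4 α=1/4: [10393/98, 4969/28, 3307/98]
= [106, 177, 34]

query (1,1) [L1,L3,L4] — begin 0,0,0
after L1 α=5/6: [265/6, 620/3, 125/2]
after L3 α=7/8: [7783/48, 3245/24, 237/16]
after L4 α=5/6: [63463/288, 12845/144, 17197/96]
= [220, 89, 179]

(2,1) stack=L1,L3,L4,L5,L6,L7; from [0,0,0]:
+L1 (α=2/3) → [346/3, 140, 170]
+L3 (α=1/2) → [421/6, 365/2, 165]
+L4 (α=1) → [24, 71, 164]
+L5 (α=4/7) → [844/7, 377/7, 1348/7]
+L6 (α=0) → [844/7, 377/7, 1348/7]
+L7 (α=1/2) → [1747/14, 654/7, 2293/14]
= [125, 93, 164]

at x=1,y=1 over L1,L3,L4,L5,L6,L7:
L1 α=5/6: [265/6, 620/3, 125/2]
L3 α=7/8: [7783/48, 3245/24, 237/16]
L4 α=5/6: [63463/288, 12845/144, 17197/96]
L5 α=1/2: [69799/576, 47837/288, 40333/192]
L6 α=0: [69799/576, 47837/288, 40333/192]
L7 α=4/5: [392359/2880, 84701/1440, 78733/960]
→ [136, 59, 82]


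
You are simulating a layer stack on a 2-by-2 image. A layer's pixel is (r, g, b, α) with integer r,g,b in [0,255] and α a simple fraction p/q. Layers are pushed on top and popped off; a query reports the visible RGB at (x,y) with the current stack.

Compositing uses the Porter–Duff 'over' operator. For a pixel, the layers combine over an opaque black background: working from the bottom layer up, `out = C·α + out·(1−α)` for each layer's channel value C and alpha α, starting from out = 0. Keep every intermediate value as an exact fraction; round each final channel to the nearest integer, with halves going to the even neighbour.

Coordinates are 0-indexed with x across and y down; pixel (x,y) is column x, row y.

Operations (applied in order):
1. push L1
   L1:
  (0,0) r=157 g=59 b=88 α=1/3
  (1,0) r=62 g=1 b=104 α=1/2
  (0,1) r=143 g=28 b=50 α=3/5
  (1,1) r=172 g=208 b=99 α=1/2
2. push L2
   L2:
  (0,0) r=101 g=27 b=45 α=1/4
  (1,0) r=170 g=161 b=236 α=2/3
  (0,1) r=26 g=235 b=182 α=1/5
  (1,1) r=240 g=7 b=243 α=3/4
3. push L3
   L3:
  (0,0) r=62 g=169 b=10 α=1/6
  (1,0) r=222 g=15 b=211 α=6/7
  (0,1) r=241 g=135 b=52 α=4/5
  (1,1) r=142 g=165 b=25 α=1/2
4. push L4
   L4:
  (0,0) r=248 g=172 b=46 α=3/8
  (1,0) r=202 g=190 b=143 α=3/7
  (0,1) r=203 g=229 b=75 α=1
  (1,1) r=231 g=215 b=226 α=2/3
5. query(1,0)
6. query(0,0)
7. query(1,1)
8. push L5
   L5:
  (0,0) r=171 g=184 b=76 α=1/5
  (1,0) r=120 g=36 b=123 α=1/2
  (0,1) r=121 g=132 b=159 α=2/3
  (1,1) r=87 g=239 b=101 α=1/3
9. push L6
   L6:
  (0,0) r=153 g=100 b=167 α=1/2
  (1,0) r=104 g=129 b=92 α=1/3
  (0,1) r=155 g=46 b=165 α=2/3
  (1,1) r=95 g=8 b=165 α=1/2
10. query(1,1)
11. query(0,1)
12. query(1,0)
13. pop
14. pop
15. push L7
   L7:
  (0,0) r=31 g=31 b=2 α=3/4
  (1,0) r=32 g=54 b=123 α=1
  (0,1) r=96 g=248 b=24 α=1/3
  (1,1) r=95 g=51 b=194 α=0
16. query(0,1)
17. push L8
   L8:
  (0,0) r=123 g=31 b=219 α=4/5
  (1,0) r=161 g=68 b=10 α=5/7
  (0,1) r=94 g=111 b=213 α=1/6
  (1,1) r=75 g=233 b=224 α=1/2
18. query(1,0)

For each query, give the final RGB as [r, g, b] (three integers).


(1,0) stack=L1,L2,L3,L4; from [0,0,0]:
L1 α=1/2: [31, 1/2, 52]
L2 α=2/3: [371/3, 215/2, 524/3]
L3 α=6/7: [4367/21, 395/14, 4322/21]
L4 α=3/7: [30194/147, 4780/49, 26297/147]
→ [205, 98, 179]

(0,0) stack=L1,L2,L3,L4; from [0,0,0]:
after L1 α=1/3: [157/3, 59/3, 88/3]
after L2 α=1/4: [129/2, 43/2, 133/4]
after L3 α=1/6: [769/12, 553/12, 235/8]
after L4 α=3/8: [12773/96, 8957/96, 2279/64]
= [133, 93, 36]

query (1,1) [L1,L2,L3,L4] — begin 0,0,0
after L1 α=1/2: [86, 104, 99/2]
after L2 α=3/4: [403/2, 125/4, 1557/8]
after L3 α=1/2: [687/4, 785/8, 1757/16]
after L4 α=2/3: [845/4, 4225/24, 8989/48]
rounded: [211, 176, 187]

(1,1) stack=L1,L2,L3,L4,L5,L6; from [0,0,0]:
after L1 α=1/2: [86, 104, 99/2]
after L2 α=3/4: [403/2, 125/4, 1557/8]
after L3 α=1/2: [687/4, 785/8, 1757/16]
after L4 α=2/3: [845/4, 4225/24, 8989/48]
after L5 α=1/3: [1019/6, 7093/36, 11413/72]
after L6 α=1/2: [1589/12, 7381/72, 23293/144]
rounded: [132, 103, 162]

(0,1) stack=L1,L2,L3,L4,L5,L6; from [0,0,0]:
L1 α=3/5: [429/5, 84/5, 30]
L2 α=1/5: [1846/25, 1511/25, 302/5]
L3 α=4/5: [25946/125, 15011/125, 1342/25]
L4 α=1: [203, 229, 75]
L5 α=2/3: [445/3, 493/3, 131]
L6 α=2/3: [1375/9, 769/9, 461/3]
→ [153, 85, 154]

(1,0) stack=L1,L2,L3,L4,L5,L6; from [0,0,0]:
+L1 (α=1/2) → [31, 1/2, 52]
+L2 (α=2/3) → [371/3, 215/2, 524/3]
+L3 (α=6/7) → [4367/21, 395/14, 4322/21]
+L4 (α=3/7) → [30194/147, 4780/49, 26297/147]
+L5 (α=1/2) → [23917/147, 3272/49, 22189/147]
+L6 (α=1/3) → [63122/441, 12865/147, 57902/441]
→ [143, 88, 131]

(0,1) stack=L1,L2,L3,L4,L7; from [0,0,0]:
L1 α=3/5: [429/5, 84/5, 30]
L2 α=1/5: [1846/25, 1511/25, 302/5]
L3 α=4/5: [25946/125, 15011/125, 1342/25]
L4 α=1: [203, 229, 75]
L7 α=1/3: [502/3, 706/3, 58]
= [167, 235, 58]

query (1,0) [L1,L2,L3,L4,L7,L8] — begin 0,0,0
L1 α=1/2: [31, 1/2, 52]
L2 α=2/3: [371/3, 215/2, 524/3]
L3 α=6/7: [4367/21, 395/14, 4322/21]
L4 α=3/7: [30194/147, 4780/49, 26297/147]
L7 α=1: [32, 54, 123]
L8 α=5/7: [869/7, 64, 296/7]
rounded: [124, 64, 42]


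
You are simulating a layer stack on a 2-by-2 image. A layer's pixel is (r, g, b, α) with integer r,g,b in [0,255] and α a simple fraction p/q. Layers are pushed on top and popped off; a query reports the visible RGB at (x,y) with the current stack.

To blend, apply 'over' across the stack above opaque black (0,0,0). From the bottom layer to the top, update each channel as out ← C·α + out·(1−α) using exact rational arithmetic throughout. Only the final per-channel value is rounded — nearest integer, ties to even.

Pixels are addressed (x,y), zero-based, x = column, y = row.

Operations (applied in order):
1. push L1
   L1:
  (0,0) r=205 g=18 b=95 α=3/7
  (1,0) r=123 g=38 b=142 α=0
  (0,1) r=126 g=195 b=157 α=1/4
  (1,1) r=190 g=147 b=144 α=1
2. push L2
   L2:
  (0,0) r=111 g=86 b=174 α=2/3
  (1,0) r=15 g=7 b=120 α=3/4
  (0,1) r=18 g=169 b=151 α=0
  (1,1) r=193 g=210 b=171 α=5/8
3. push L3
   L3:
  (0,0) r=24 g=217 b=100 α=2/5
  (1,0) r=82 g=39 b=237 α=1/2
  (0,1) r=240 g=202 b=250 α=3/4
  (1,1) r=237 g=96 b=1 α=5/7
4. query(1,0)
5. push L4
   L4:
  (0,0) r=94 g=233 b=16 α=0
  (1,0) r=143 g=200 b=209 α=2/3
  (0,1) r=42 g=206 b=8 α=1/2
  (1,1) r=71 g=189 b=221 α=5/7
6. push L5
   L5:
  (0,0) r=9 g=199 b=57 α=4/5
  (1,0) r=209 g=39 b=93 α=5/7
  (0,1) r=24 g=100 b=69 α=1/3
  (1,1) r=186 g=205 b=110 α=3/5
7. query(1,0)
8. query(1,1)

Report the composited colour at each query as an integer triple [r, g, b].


(1,0) stack=L1,L2,L3; from [0,0,0]:
+L1 (α=0) → [0, 0, 0]
+L2 (α=3/4) → [45/4, 21/4, 90]
+L3 (α=1/2) → [373/8, 177/8, 327/2]
rounded: [47, 22, 164]

(1,0) stack=L1,L2,L3,L4,L5; from [0,0,0]:
after L1 α=0: [0, 0, 0]
after L2 α=3/4: [45/4, 21/4, 90]
after L3 α=1/2: [373/8, 177/8, 327/2]
after L4 α=2/3: [887/8, 3377/24, 1163/6]
after L5 α=5/7: [5067/28, 5717/84, 2558/21]
= [181, 68, 122]

query (1,1) [L1,L2,L3,L4,L5] — begin 0,0,0
L1 α=1: [190, 147, 144]
L2 α=5/8: [1535/8, 1491/8, 1287/8]
L3 α=5/7: [6275/28, 3411/28, 1307/28]
L4 α=5/7: [11245/98, 16641/98, 16777/98]
L5 α=3/5: [38587/245, 46776/245, 32947/245]
→ [157, 191, 134]


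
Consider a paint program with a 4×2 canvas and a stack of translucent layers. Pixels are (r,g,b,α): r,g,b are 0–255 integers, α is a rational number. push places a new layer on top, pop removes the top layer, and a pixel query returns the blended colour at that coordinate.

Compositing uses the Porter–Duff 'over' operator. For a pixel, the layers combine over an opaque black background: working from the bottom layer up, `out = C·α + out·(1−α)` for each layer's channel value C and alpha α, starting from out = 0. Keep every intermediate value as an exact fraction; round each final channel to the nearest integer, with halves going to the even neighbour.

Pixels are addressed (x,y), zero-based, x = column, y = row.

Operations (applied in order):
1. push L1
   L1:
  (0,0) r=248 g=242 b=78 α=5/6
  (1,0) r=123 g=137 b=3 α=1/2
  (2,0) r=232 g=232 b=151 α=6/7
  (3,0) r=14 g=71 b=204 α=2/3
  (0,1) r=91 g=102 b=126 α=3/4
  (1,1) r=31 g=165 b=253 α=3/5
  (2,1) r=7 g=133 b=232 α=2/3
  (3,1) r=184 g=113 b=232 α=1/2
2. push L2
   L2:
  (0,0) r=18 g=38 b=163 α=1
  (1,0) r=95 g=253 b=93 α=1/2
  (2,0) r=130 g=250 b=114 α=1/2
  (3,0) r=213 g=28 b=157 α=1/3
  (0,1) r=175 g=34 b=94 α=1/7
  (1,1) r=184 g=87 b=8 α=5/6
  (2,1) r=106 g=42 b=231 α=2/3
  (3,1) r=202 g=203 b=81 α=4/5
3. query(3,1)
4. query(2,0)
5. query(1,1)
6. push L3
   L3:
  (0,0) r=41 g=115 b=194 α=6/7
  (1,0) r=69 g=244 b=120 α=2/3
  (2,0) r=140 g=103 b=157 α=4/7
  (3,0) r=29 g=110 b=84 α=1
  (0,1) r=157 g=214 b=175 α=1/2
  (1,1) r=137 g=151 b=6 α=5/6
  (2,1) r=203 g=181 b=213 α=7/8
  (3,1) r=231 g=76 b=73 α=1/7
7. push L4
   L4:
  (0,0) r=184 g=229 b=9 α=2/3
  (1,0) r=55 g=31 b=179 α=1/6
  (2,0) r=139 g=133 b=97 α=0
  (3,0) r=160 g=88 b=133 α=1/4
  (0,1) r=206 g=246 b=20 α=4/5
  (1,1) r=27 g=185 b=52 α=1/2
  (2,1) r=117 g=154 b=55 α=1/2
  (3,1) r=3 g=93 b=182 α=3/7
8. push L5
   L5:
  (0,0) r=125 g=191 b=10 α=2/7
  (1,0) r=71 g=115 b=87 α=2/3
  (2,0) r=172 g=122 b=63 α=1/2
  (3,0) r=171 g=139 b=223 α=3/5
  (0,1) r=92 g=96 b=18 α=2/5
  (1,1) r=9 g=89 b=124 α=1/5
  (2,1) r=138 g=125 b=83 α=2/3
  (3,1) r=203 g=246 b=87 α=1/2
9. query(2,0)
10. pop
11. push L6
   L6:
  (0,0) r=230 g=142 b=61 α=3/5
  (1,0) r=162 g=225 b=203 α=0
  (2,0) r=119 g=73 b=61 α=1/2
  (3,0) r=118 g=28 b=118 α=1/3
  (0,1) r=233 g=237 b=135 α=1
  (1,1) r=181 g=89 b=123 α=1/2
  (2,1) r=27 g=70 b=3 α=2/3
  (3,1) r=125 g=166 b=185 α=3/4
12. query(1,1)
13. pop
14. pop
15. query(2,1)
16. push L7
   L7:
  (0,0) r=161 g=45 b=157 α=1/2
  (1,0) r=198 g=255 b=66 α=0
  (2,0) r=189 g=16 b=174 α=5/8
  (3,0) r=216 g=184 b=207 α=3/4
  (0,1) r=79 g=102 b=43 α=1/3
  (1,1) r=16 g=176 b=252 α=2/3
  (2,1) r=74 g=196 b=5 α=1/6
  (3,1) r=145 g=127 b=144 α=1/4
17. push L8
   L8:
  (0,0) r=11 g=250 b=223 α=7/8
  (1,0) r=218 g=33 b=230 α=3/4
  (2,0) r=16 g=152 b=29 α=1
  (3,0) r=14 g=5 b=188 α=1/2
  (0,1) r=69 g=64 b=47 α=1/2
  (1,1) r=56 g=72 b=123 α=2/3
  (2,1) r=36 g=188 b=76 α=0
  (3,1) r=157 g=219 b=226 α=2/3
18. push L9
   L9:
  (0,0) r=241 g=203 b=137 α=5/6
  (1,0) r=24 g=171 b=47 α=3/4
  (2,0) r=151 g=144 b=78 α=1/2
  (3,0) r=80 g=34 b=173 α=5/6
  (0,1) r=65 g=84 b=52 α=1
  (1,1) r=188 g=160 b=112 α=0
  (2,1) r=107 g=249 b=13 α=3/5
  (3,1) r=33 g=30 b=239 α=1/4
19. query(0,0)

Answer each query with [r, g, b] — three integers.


(3,1) stack=L1,L2; from [0,0,0]:
after L1 α=1/2: [92, 113/2, 116]
after L2 α=4/5: [180, 1737/10, 88]
→ [180, 174, 88]

(2,0) stack=L1,L2; from [0,0,0]:
after L1 α=6/7: [1392/7, 1392/7, 906/7]
after L2 α=1/2: [1151/7, 1571/7, 852/7]
= [164, 224, 122]

(1,1) stack=L1,L2; from [0,0,0]:
L1 α=3/5: [93/5, 99, 759/5]
L2 α=5/6: [4693/30, 89, 959/30]
→ [156, 89, 32]

(2,0) stack=L1,L2,L3,L4,L5; from [0,0,0]:
after L1 α=6/7: [1392/7, 1392/7, 906/7]
after L2 α=1/2: [1151/7, 1571/7, 852/7]
after L3 α=4/7: [7373/49, 7597/49, 6952/49]
after L4 α=0: [7373/49, 7597/49, 6952/49]
after L5 α=1/2: [15801/98, 13575/98, 10039/98]
= [161, 139, 102]

at x=1,y=1 over L1,L2,L3,L4,L6:
+L1 (α=3/5) → [93/5, 99, 759/5]
+L2 (α=5/6) → [4693/30, 89, 959/30]
+L3 (α=5/6) → [25243/180, 422/3, 1859/180]
+L4 (α=1/2) → [30103/360, 977/6, 11219/360]
+L6 (α=1/2) → [95263/720, 1511/12, 55499/720]
→ [132, 126, 77]

at x=2,y=1 over L1,L2,L3:
after L1 α=2/3: [14/3, 266/3, 464/3]
after L2 α=2/3: [650/9, 518/9, 1850/9]
after L3 α=7/8: [13439/72, 11921/72, 15269/72]
→ [187, 166, 212]

query (0,0) [L1,L2,L3,L7,L8,L9] — begin 0,0,0
L1 α=5/6: [620/3, 605/3, 65]
L2 α=1: [18, 38, 163]
L3 α=6/7: [264/7, 104, 1327/7]
L7 α=1/2: [1391/14, 149/2, 1213/7]
L8 α=7/8: [2469/112, 3649/16, 3035/14]
L9 α=5/6: [137429/672, 19889/96, 12625/84]
→ [205, 207, 150]
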